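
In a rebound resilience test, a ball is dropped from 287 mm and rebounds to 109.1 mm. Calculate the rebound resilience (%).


Resilience = h_rebound / h_drop * 100
= 109.1 / 287 * 100
= 38.0%

38.0%


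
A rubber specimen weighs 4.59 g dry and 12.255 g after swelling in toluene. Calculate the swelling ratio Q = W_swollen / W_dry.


Q = W_swollen / W_dry
Q = 12.255 / 4.59
Q = 2.67

Q = 2.67


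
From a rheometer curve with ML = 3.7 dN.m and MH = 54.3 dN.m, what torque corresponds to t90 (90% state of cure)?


M90 = ML + 0.9 * (MH - ML)
M90 = 3.7 + 0.9 * (54.3 - 3.7)
M90 = 3.7 + 0.9 * 50.6
M90 = 49.24 dN.m

49.24 dN.m


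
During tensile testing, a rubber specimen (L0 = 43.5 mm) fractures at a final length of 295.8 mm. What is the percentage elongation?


Elongation = (Lf - L0) / L0 * 100
= (295.8 - 43.5) / 43.5 * 100
= 252.3 / 43.5 * 100
= 580.0%

580.0%


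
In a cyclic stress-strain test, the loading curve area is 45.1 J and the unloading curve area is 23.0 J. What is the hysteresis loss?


Hysteresis loss = loading - unloading
= 45.1 - 23.0
= 22.1 J

22.1 J


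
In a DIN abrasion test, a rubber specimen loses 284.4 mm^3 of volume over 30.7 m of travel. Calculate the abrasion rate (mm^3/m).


Rate = volume_loss / distance
= 284.4 / 30.7
= 9.264 mm^3/m

9.264 mm^3/m


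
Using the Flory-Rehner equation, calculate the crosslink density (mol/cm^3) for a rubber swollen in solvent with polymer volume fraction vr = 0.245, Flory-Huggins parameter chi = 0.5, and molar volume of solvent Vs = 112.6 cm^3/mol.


ln(1 - vr) = ln(1 - 0.245) = -0.2810
Numerator = -((-0.2810) + 0.245 + 0.5 * 0.245^2) = 0.0060
Denominator = 112.6 * (0.245^(1/3) - 0.245/2) = 56.6640
nu = 0.0060 / 56.6640 = 1.0633e-04 mol/cm^3

1.0633e-04 mol/cm^3


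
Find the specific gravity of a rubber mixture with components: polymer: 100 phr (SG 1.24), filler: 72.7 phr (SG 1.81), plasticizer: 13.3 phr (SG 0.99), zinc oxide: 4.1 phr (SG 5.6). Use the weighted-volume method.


Sum of weights = 190.1
Volume contributions:
  polymer: 100/1.24 = 80.6452
  filler: 72.7/1.81 = 40.1657
  plasticizer: 13.3/0.99 = 13.4343
  zinc oxide: 4.1/5.6 = 0.7321
Sum of volumes = 134.9774
SG = 190.1 / 134.9774 = 1.408

SG = 1.408


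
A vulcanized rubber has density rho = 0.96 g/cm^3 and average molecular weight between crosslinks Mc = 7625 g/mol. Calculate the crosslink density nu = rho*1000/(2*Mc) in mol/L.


nu = rho * 1000 / (2 * Mc)
nu = 0.96 * 1000 / (2 * 7625)
nu = 960.0 / 15250
nu = 0.0630 mol/L

0.0630 mol/L


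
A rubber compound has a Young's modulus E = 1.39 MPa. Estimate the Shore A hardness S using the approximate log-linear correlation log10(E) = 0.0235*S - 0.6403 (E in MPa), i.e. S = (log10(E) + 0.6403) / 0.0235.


log10(E) = 0.0235*S - 0.6403  =>  S = (log10(E) + 0.6403) / 0.0235
log10(1.39) = 0.143015
S = (0.143015 + 0.6403) / 0.0235 = 0.783315 / 0.0235
S = 33.3

Shore A = 33.3


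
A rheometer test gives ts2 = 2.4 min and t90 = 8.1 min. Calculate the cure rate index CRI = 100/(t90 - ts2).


CRI = 100 / (t90 - ts2)
= 100 / (8.1 - 2.4)
= 100 / 5.7
= 17.54 min^-1

17.54 min^-1


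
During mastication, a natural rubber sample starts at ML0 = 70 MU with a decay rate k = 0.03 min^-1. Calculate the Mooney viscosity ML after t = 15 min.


ML = ML0 * exp(-k * t)
ML = 70 * exp(-0.03 * 15)
ML = 70 * 0.6376
ML = 44.63 MU

44.63 MU


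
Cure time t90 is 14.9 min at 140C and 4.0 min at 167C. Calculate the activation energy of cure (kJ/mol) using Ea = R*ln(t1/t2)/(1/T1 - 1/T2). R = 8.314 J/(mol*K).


T1 = 413.15 K, T2 = 440.15 K
1/T1 - 1/T2 = 1.4848e-04
ln(t1/t2) = ln(14.9/4.0) = 1.3151
Ea = 8.314 * 1.3151 / 1.4848e-04 = 73638.0959 J/mol
Ea = 73.64 kJ/mol

73.64 kJ/mol


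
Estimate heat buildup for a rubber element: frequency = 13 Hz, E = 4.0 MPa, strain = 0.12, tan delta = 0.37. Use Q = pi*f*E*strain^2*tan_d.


Q = pi * f * E * strain^2 * tan_d
= pi * 13 * 4.0 * 0.12^2 * 0.37
= pi * 13 * 4.0 * 0.0144 * 0.37
= 0.8704

Q = 0.8704


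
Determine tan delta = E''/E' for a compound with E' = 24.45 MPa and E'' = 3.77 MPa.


tan delta = E'' / E'
= 3.77 / 24.45
= 0.1542

tan delta = 0.1542


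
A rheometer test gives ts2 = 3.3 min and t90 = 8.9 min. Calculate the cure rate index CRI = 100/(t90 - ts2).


CRI = 100 / (t90 - ts2)
= 100 / (8.9 - 3.3)
= 100 / 5.6
= 17.86 min^-1

17.86 min^-1


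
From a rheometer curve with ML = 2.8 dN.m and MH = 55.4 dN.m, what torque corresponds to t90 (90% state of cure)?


M90 = ML + 0.9 * (MH - ML)
M90 = 2.8 + 0.9 * (55.4 - 2.8)
M90 = 2.8 + 0.9 * 52.6
M90 = 50.14 dN.m

50.14 dN.m


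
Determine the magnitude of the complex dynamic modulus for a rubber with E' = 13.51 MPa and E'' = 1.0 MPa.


|E*| = sqrt(E'^2 + E''^2)
= sqrt(13.51^2 + 1.0^2)
= sqrt(182.5201 + 1.0000)
= 13.547 MPa

13.547 MPa


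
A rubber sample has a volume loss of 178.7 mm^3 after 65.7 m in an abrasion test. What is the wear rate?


Rate = volume_loss / distance
= 178.7 / 65.7
= 2.72 mm^3/m

2.72 mm^3/m


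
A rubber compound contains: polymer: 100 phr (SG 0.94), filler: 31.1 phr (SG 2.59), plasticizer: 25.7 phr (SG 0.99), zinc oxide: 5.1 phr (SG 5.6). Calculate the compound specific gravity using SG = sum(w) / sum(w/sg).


Sum of weights = 161.9
Volume contributions:
  polymer: 100/0.94 = 106.3830
  filler: 31.1/2.59 = 12.0077
  plasticizer: 25.7/0.99 = 25.9596
  zinc oxide: 5.1/5.6 = 0.9107
Sum of volumes = 145.2610
SG = 161.9 / 145.2610 = 1.115

SG = 1.115


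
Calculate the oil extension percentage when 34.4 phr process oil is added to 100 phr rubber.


Oil % = oil / (100 + oil) * 100
= 34.4 / (100 + 34.4) * 100
= 34.4 / 134.4 * 100
= 25.6%

25.6%


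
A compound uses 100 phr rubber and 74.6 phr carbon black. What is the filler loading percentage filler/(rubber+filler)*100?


Filler % = filler / (rubber + filler) * 100
= 74.6 / (100 + 74.6) * 100
= 74.6 / 174.6 * 100
= 42.73%

42.73%


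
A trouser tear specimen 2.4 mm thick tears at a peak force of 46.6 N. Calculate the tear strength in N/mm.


Tear strength = force / thickness
= 46.6 / 2.4
= 19.42 N/mm

19.42 N/mm


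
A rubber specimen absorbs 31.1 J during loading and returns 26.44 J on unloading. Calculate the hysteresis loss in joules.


Hysteresis loss = loading - unloading
= 31.1 - 26.44
= 4.66 J

4.66 J


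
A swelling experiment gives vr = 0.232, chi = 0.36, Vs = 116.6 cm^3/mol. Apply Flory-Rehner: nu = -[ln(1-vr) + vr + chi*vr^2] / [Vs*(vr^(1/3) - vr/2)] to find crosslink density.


ln(1 - vr) = ln(1 - 0.232) = -0.2640
Numerator = -((-0.2640) + 0.232 + 0.36 * 0.232^2) = 0.0126
Denominator = 116.6 * (0.232^(1/3) - 0.232/2) = 58.1208
nu = 0.0126 / 58.1208 = 2.1660e-04 mol/cm^3

2.1660e-04 mol/cm^3


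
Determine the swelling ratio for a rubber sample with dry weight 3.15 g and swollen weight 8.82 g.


Q = W_swollen / W_dry
Q = 8.82 / 3.15
Q = 2.8

Q = 2.8


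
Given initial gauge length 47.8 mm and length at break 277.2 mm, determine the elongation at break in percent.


Elongation = (Lf - L0) / L0 * 100
= (277.2 - 47.8) / 47.8 * 100
= 229.4 / 47.8 * 100
= 479.9%

479.9%


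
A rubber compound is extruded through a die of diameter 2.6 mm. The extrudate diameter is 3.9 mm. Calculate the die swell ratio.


Die swell ratio = D_extrudate / D_die
= 3.9 / 2.6
= 1.5

Die swell = 1.5


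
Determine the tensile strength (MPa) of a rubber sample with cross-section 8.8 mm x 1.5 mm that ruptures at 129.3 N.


Area = width * thickness = 8.8 * 1.5 = 13.2 mm^2
TS = force / area = 129.3 / 13.2 = 9.8 MPa

9.8 MPa


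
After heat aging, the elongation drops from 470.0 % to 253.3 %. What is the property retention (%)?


Retention = aged / original * 100
= 253.3 / 470.0 * 100
= 53.9%

53.9%


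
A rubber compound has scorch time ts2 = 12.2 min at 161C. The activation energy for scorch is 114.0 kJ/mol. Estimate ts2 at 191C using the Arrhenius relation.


Convert temperatures: T1 = 161 + 273.15 = 434.15 K, T2 = 191 + 273.15 = 464.15 K
ts2_new = 12.2 * exp(114000 / 8.314 * (1/464.15 - 1/434.15))
1/T2 - 1/T1 = -1.4888e-04
ts2_new = 1.58 min

1.58 min


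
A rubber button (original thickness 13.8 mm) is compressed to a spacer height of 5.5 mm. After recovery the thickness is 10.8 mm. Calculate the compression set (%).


CS = (t0 - recovered) / (t0 - ts) * 100
= (13.8 - 10.8) / (13.8 - 5.5) * 100
= 3.0 / 8.3 * 100
= 36.1%

36.1%


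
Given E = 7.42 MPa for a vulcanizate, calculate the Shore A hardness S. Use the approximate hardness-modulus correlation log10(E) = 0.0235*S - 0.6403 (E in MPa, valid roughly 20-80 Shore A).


log10(E) = 0.0235*S - 0.6403  =>  S = (log10(E) + 0.6403) / 0.0235
log10(7.42) = 0.870404
S = (0.870404 + 0.6403) / 0.0235 = 1.510704 / 0.0235
S = 64.3

Shore A = 64.3


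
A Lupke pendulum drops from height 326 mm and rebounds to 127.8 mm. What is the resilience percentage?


Resilience = h_rebound / h_drop * 100
= 127.8 / 326 * 100
= 39.2%

39.2%


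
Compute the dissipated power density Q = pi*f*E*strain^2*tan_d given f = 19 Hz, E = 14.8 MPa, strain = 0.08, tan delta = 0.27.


Q = pi * f * E * strain^2 * tan_d
= pi * 19 * 14.8 * 0.08^2 * 0.27
= pi * 19 * 14.8 * 0.0064 * 0.27
= 1.5265

Q = 1.5265


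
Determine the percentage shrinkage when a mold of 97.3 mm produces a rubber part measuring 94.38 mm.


Shrinkage = (mold - part) / mold * 100
= (97.3 - 94.38) / 97.3 * 100
= 2.92 / 97.3 * 100
= 3.0%

3.0%


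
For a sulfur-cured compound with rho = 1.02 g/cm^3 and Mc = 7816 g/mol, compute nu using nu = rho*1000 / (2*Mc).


nu = rho * 1000 / (2 * Mc)
nu = 1.02 * 1000 / (2 * 7816)
nu = 1020.0 / 15632
nu = 0.0653 mol/L

0.0653 mol/L


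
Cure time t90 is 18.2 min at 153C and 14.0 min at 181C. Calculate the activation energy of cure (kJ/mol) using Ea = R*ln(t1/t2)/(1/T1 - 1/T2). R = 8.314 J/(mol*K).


T1 = 426.15 K, T2 = 454.15 K
1/T1 - 1/T2 = 1.4468e-04
ln(t1/t2) = ln(18.2/14.0) = 0.2624
Ea = 8.314 * 0.2624 / 1.4468e-04 = 15077.1231 J/mol
Ea = 15.08 kJ/mol

15.08 kJ/mol


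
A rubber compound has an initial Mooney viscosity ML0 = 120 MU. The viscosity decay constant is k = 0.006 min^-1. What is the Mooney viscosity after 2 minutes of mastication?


ML = ML0 * exp(-k * t)
ML = 120 * exp(-0.006 * 2)
ML = 120 * 0.9881
ML = 118.57 MU

118.57 MU


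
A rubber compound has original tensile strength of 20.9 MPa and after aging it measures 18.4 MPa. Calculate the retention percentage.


Retention = aged / original * 100
= 18.4 / 20.9 * 100
= 88.0%

88.0%


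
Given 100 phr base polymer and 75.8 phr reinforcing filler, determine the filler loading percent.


Filler % = filler / (rubber + filler) * 100
= 75.8 / (100 + 75.8) * 100
= 75.8 / 175.8 * 100
= 43.12%

43.12%


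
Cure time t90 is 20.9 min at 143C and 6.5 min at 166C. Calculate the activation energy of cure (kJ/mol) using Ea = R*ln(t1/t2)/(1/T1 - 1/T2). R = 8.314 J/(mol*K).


T1 = 416.15 K, T2 = 439.15 K
1/T1 - 1/T2 = 1.2585e-04
ln(t1/t2) = ln(20.9/6.5) = 1.1679
Ea = 8.314 * 1.1679 / 1.2585e-04 = 77155.7148 J/mol
Ea = 77.16 kJ/mol

77.16 kJ/mol


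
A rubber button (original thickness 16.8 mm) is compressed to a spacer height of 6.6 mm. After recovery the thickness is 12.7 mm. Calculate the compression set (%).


CS = (t0 - recovered) / (t0 - ts) * 100
= (16.8 - 12.7) / (16.8 - 6.6) * 100
= 4.1 / 10.2 * 100
= 40.2%

40.2%


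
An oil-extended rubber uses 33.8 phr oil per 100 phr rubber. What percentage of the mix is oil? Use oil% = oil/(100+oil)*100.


Oil % = oil / (100 + oil) * 100
= 33.8 / (100 + 33.8) * 100
= 33.8 / 133.8 * 100
= 25.26%

25.26%


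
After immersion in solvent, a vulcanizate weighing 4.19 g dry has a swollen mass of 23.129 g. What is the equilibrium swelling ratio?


Q = W_swollen / W_dry
Q = 23.129 / 4.19
Q = 5.52

Q = 5.52


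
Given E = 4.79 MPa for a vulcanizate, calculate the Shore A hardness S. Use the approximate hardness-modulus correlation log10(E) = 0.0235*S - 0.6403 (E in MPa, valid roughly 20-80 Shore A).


log10(E) = 0.0235*S - 0.6403  =>  S = (log10(E) + 0.6403) / 0.0235
log10(4.79) = 0.680336
S = (0.680336 + 0.6403) / 0.0235 = 1.320636 / 0.0235
S = 56.2

Shore A = 56.2


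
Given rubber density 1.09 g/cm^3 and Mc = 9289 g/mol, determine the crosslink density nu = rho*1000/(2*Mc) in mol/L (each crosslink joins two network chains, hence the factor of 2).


nu = rho * 1000 / (2 * Mc)
nu = 1.09 * 1000 / (2 * 9289)
nu = 1090.0 / 18578
nu = 0.0587 mol/L

0.0587 mol/L


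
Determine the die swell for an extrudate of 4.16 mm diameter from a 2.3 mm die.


Die swell ratio = D_extrudate / D_die
= 4.16 / 2.3
= 1.809

Die swell = 1.809


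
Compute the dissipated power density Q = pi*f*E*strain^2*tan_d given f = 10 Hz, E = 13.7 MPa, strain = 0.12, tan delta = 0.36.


Q = pi * f * E * strain^2 * tan_d
= pi * 10 * 13.7 * 0.12^2 * 0.36
= pi * 10 * 13.7 * 0.0144 * 0.36
= 2.2312

Q = 2.2312


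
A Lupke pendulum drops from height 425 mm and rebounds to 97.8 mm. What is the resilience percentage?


Resilience = h_rebound / h_drop * 100
= 97.8 / 425 * 100
= 23.0%

23.0%


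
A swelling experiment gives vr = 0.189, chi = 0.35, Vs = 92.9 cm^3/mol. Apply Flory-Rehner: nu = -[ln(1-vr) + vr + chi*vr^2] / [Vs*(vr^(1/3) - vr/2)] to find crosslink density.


ln(1 - vr) = ln(1 - 0.189) = -0.2095
Numerator = -((-0.2095) + 0.189 + 0.35 * 0.189^2) = 0.0080
Denominator = 92.9 * (0.189^(1/3) - 0.189/2) = 44.5343
nu = 0.0080 / 44.5343 = 1.7930e-04 mol/cm^3

1.7930e-04 mol/cm^3


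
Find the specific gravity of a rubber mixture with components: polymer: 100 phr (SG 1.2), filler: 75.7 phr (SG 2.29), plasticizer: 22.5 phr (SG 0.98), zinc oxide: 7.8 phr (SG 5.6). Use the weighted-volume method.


Sum of weights = 206.0
Volume contributions:
  polymer: 100/1.2 = 83.3333
  filler: 75.7/2.29 = 33.0568
  plasticizer: 22.5/0.98 = 22.9592
  zinc oxide: 7.8/5.6 = 1.3929
Sum of volumes = 140.7421
SG = 206.0 / 140.7421 = 1.464

SG = 1.464


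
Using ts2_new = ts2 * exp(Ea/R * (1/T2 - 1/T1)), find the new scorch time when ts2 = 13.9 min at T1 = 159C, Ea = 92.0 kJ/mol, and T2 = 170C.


Convert temperatures: T1 = 159 + 273.15 = 432.15 K, T2 = 170 + 273.15 = 443.15 K
ts2_new = 13.9 * exp(92000 / 8.314 * (1/443.15 - 1/432.15))
1/T2 - 1/T1 = -5.7439e-05
ts2_new = 7.36 min

7.36 min


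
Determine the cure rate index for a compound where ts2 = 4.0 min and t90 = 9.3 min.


CRI = 100 / (t90 - ts2)
= 100 / (9.3 - 4.0)
= 100 / 5.3
= 18.87 min^-1

18.87 min^-1


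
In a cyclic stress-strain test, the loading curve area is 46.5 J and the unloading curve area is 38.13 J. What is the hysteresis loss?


Hysteresis loss = loading - unloading
= 46.5 - 38.13
= 8.37 J

8.37 J


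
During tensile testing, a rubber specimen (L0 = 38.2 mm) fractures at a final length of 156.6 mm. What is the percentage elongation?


Elongation = (Lf - L0) / L0 * 100
= (156.6 - 38.2) / 38.2 * 100
= 118.4 / 38.2 * 100
= 309.9%

309.9%


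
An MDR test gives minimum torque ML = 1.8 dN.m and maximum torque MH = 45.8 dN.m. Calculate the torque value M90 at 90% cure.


M90 = ML + 0.9 * (MH - ML)
M90 = 1.8 + 0.9 * (45.8 - 1.8)
M90 = 1.8 + 0.9 * 44.0
M90 = 41.4 dN.m

41.4 dN.m


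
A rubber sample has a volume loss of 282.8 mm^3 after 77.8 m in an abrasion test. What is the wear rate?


Rate = volume_loss / distance
= 282.8 / 77.8
= 3.635 mm^3/m

3.635 mm^3/m


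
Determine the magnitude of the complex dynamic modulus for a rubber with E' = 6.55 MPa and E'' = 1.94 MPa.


|E*| = sqrt(E'^2 + E''^2)
= sqrt(6.55^2 + 1.94^2)
= sqrt(42.9025 + 3.7636)
= 6.831 MPa

6.831 MPa


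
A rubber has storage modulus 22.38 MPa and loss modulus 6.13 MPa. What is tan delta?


tan delta = E'' / E'
= 6.13 / 22.38
= 0.2739

tan delta = 0.2739


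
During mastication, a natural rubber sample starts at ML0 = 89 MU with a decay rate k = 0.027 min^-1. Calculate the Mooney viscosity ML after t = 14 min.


ML = ML0 * exp(-k * t)
ML = 89 * exp(-0.027 * 14)
ML = 89 * 0.6852
ML = 60.99 MU

60.99 MU


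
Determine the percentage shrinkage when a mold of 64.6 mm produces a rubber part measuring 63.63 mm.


Shrinkage = (mold - part) / mold * 100
= (64.6 - 63.63) / 64.6 * 100
= 0.97 / 64.6 * 100
= 1.5%

1.5%


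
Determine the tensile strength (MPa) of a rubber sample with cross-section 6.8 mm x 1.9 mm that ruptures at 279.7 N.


Area = width * thickness = 6.8 * 1.9 = 12.92 mm^2
TS = force / area = 279.7 / 12.92 = 21.65 MPa

21.65 MPa


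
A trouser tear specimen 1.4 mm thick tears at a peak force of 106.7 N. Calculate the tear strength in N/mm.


Tear strength = force / thickness
= 106.7 / 1.4
= 76.21 N/mm

76.21 N/mm


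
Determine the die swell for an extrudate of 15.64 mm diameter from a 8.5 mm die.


Die swell ratio = D_extrudate / D_die
= 15.64 / 8.5
= 1.84

Die swell = 1.84


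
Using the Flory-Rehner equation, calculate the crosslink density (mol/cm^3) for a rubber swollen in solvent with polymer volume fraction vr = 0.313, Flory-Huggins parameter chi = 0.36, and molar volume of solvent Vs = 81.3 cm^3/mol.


ln(1 - vr) = ln(1 - 0.313) = -0.3754
Numerator = -((-0.3754) + 0.313 + 0.36 * 0.313^2) = 0.0272
Denominator = 81.3 * (0.313^(1/3) - 0.313/2) = 42.4765
nu = 0.0272 / 42.4765 = 6.3923e-04 mol/cm^3

6.3923e-04 mol/cm^3


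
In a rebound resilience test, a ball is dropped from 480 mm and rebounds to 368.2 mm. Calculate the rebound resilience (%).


Resilience = h_rebound / h_drop * 100
= 368.2 / 480 * 100
= 76.7%

76.7%


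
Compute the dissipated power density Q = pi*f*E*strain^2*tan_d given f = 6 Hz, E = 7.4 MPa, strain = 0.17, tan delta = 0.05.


Q = pi * f * E * strain^2 * tan_d
= pi * 6 * 7.4 * 0.17^2 * 0.05
= pi * 6 * 7.4 * 0.0289 * 0.05
= 0.2016

Q = 0.2016


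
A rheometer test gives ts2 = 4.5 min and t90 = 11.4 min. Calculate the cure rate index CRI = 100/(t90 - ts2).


CRI = 100 / (t90 - ts2)
= 100 / (11.4 - 4.5)
= 100 / 6.9
= 14.49 min^-1

14.49 min^-1


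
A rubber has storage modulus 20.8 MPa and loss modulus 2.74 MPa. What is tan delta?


tan delta = E'' / E'
= 2.74 / 20.8
= 0.1317

tan delta = 0.1317


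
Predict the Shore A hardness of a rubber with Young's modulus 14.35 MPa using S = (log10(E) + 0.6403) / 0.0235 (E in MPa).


log10(E) = 0.0235*S - 0.6403  =>  S = (log10(E) + 0.6403) / 0.0235
log10(14.35) = 1.156852
S = (1.156852 + 0.6403) / 0.0235 = 1.797152 / 0.0235
S = 76.5

Shore A = 76.5


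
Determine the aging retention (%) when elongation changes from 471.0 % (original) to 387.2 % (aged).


Retention = aged / original * 100
= 387.2 / 471.0 * 100
= 82.2%

82.2%


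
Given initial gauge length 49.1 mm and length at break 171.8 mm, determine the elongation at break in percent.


Elongation = (Lf - L0) / L0 * 100
= (171.8 - 49.1) / 49.1 * 100
= 122.7 / 49.1 * 100
= 249.9%

249.9%


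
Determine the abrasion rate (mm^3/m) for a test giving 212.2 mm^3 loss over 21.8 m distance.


Rate = volume_loss / distance
= 212.2 / 21.8
= 9.734 mm^3/m

9.734 mm^3/m


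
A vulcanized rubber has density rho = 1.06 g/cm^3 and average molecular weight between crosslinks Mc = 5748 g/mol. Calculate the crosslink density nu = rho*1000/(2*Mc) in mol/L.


nu = rho * 1000 / (2 * Mc)
nu = 1.06 * 1000 / (2 * 5748)
nu = 1060.0 / 11496
nu = 0.0922 mol/L

0.0922 mol/L


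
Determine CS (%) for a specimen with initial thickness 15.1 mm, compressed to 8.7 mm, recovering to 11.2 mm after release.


CS = (t0 - recovered) / (t0 - ts) * 100
= (15.1 - 11.2) / (15.1 - 8.7) * 100
= 3.9 / 6.4 * 100
= 60.9%

60.9%


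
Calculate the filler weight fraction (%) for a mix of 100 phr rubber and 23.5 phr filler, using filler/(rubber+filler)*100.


Filler % = filler / (rubber + filler) * 100
= 23.5 / (100 + 23.5) * 100
= 23.5 / 123.5 * 100
= 19.03%

19.03%


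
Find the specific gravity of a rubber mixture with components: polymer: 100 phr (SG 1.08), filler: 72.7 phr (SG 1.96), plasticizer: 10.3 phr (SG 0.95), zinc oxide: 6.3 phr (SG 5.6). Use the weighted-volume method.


Sum of weights = 189.3
Volume contributions:
  polymer: 100/1.08 = 92.5926
  filler: 72.7/1.96 = 37.0918
  plasticizer: 10.3/0.95 = 10.8421
  zinc oxide: 6.3/5.6 = 1.1250
Sum of volumes = 141.6515
SG = 189.3 / 141.6515 = 1.336

SG = 1.336


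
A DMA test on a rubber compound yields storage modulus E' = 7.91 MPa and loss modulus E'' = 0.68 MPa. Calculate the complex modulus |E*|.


|E*| = sqrt(E'^2 + E''^2)
= sqrt(7.91^2 + 0.68^2)
= sqrt(62.5681 + 0.4624)
= 7.939 MPa

7.939 MPa


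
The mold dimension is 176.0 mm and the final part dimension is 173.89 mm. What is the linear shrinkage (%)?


Shrinkage = (mold - part) / mold * 100
= (176.0 - 173.89) / 176.0 * 100
= 2.11 / 176.0 * 100
= 1.2%

1.2%


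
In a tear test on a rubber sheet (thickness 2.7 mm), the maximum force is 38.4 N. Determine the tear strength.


Tear strength = force / thickness
= 38.4 / 2.7
= 14.22 N/mm

14.22 N/mm


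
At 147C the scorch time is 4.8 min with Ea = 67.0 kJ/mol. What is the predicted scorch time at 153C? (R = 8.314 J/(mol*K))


Convert temperatures: T1 = 147 + 273.15 = 420.15 K, T2 = 153 + 273.15 = 426.15 K
ts2_new = 4.8 * exp(67000 / 8.314 * (1/426.15 - 1/420.15))
1/T2 - 1/T1 = -3.3511e-05
ts2_new = 3.66 min

3.66 min


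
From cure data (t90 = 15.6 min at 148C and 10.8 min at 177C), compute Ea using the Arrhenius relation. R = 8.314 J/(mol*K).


T1 = 421.15 K, T2 = 450.15 K
1/T1 - 1/T2 = 1.5297e-04
ln(t1/t2) = ln(15.6/10.8) = 0.3677
Ea = 8.314 * 0.3677 / 1.5297e-04 = 19986.1425 J/mol
Ea = 19.99 kJ/mol

19.99 kJ/mol


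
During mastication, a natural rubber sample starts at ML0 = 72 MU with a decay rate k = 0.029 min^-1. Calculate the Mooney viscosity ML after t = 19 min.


ML = ML0 * exp(-k * t)
ML = 72 * exp(-0.029 * 19)
ML = 72 * 0.5764
ML = 41.5 MU

41.5 MU


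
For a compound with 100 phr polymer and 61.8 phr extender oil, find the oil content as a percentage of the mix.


Oil % = oil / (100 + oil) * 100
= 61.8 / (100 + 61.8) * 100
= 61.8 / 161.8 * 100
= 38.2%

38.2%


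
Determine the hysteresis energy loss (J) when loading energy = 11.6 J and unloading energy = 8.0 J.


Hysteresis loss = loading - unloading
= 11.6 - 8.0
= 3.6 J

3.6 J


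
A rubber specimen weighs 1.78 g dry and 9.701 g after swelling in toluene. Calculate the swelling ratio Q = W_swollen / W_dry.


Q = W_swollen / W_dry
Q = 9.701 / 1.78
Q = 5.45

Q = 5.45


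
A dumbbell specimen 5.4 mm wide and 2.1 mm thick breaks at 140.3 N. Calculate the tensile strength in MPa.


Area = width * thickness = 5.4 * 2.1 = 11.34 mm^2
TS = force / area = 140.3 / 11.34 = 12.37 MPa

12.37 MPa


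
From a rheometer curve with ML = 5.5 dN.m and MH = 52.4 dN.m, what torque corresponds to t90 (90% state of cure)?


M90 = ML + 0.9 * (MH - ML)
M90 = 5.5 + 0.9 * (52.4 - 5.5)
M90 = 5.5 + 0.9 * 46.9
M90 = 47.71 dN.m

47.71 dN.m


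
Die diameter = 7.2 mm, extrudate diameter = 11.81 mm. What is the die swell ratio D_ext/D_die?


Die swell ratio = D_extrudate / D_die
= 11.81 / 7.2
= 1.64

Die swell = 1.64


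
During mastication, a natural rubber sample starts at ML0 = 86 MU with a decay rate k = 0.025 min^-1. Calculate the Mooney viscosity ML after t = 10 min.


ML = ML0 * exp(-k * t)
ML = 86 * exp(-0.025 * 10)
ML = 86 * 0.7788
ML = 66.98 MU

66.98 MU


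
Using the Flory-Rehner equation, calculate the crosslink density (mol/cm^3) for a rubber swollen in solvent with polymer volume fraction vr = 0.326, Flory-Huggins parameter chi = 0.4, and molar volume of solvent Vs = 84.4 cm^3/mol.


ln(1 - vr) = ln(1 - 0.326) = -0.3945
Numerator = -((-0.3945) + 0.326 + 0.4 * 0.326^2) = 0.0260
Denominator = 84.4 * (0.326^(1/3) - 0.326/2) = 44.3302
nu = 0.0260 / 44.3302 = 5.8684e-04 mol/cm^3

5.8684e-04 mol/cm^3


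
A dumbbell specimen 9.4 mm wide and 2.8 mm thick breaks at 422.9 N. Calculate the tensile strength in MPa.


Area = width * thickness = 9.4 * 2.8 = 26.32 mm^2
TS = force / area = 422.9 / 26.32 = 16.07 MPa

16.07 MPa


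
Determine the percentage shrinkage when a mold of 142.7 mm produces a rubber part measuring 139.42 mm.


Shrinkage = (mold - part) / mold * 100
= (142.7 - 139.42) / 142.7 * 100
= 3.28 / 142.7 * 100
= 2.3%

2.3%


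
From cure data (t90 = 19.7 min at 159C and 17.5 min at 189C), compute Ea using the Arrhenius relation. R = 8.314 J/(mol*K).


T1 = 432.15 K, T2 = 462.15 K
1/T1 - 1/T2 = 1.5021e-04
ln(t1/t2) = ln(19.7/17.5) = 0.1184
Ea = 8.314 * 0.1184 / 1.5021e-04 = 6554.2509 J/mol
Ea = 6.55 kJ/mol

6.55 kJ/mol


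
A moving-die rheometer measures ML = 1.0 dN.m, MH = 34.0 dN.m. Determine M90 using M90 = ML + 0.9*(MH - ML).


M90 = ML + 0.9 * (MH - ML)
M90 = 1.0 + 0.9 * (34.0 - 1.0)
M90 = 1.0 + 0.9 * 33.0
M90 = 30.7 dN.m

30.7 dN.m


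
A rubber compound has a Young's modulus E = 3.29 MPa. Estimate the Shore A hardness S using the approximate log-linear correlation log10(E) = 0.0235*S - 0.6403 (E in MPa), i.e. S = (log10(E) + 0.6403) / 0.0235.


log10(E) = 0.0235*S - 0.6403  =>  S = (log10(E) + 0.6403) / 0.0235
log10(3.29) = 0.517196
S = (0.517196 + 0.6403) / 0.0235 = 1.157496 / 0.0235
S = 49.3

Shore A = 49.3


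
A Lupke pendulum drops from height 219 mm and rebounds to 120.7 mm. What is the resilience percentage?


Resilience = h_rebound / h_drop * 100
= 120.7 / 219 * 100
= 55.1%

55.1%


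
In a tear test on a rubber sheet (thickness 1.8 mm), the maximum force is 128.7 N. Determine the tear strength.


Tear strength = force / thickness
= 128.7 / 1.8
= 71.5 N/mm

71.5 N/mm


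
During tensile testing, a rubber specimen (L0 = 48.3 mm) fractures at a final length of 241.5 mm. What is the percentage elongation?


Elongation = (Lf - L0) / L0 * 100
= (241.5 - 48.3) / 48.3 * 100
= 193.2 / 48.3 * 100
= 400.0%

400.0%


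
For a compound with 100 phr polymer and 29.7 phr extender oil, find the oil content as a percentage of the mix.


Oil % = oil / (100 + oil) * 100
= 29.7 / (100 + 29.7) * 100
= 29.7 / 129.7 * 100
= 22.9%

22.9%


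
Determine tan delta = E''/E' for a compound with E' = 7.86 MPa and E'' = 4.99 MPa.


tan delta = E'' / E'
= 4.99 / 7.86
= 0.6349

tan delta = 0.6349


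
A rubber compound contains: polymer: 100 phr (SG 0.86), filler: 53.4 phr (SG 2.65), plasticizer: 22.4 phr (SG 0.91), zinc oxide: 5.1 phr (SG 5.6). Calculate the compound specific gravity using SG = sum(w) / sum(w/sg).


Sum of weights = 180.9
Volume contributions:
  polymer: 100/0.86 = 116.2791
  filler: 53.4/2.65 = 20.1509
  plasticizer: 22.4/0.91 = 24.6154
  zinc oxide: 5.1/5.6 = 0.9107
Sum of volumes = 161.9561
SG = 180.9 / 161.9561 = 1.117

SG = 1.117


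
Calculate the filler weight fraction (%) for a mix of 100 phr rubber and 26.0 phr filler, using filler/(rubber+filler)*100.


Filler % = filler / (rubber + filler) * 100
= 26.0 / (100 + 26.0) * 100
= 26.0 / 126.0 * 100
= 20.63%

20.63%


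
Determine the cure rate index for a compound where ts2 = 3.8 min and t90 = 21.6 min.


CRI = 100 / (t90 - ts2)
= 100 / (21.6 - 3.8)
= 100 / 17.8
= 5.62 min^-1

5.62 min^-1


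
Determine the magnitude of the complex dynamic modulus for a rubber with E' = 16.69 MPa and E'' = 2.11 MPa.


|E*| = sqrt(E'^2 + E''^2)
= sqrt(16.69^2 + 2.11^2)
= sqrt(278.5561 + 4.4521)
= 16.823 MPa

16.823 MPa


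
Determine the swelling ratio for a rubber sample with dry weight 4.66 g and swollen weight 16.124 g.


Q = W_swollen / W_dry
Q = 16.124 / 4.66
Q = 3.46

Q = 3.46


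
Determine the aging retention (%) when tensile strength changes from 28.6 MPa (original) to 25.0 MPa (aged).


Retention = aged / original * 100
= 25.0 / 28.6 * 100
= 87.4%

87.4%


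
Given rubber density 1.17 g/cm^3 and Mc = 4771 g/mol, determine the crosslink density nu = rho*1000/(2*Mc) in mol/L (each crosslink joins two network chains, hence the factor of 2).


nu = rho * 1000 / (2 * Mc)
nu = 1.17 * 1000 / (2 * 4771)
nu = 1170.0 / 9542
nu = 0.1226 mol/L

0.1226 mol/L


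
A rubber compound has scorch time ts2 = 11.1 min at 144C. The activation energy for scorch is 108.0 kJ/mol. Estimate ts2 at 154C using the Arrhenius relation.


Convert temperatures: T1 = 144 + 273.15 = 417.15 K, T2 = 154 + 273.15 = 427.15 K
ts2_new = 11.1 * exp(108000 / 8.314 * (1/427.15 - 1/417.15))
1/T2 - 1/T1 = -5.6121e-05
ts2_new = 5.35 min

5.35 min


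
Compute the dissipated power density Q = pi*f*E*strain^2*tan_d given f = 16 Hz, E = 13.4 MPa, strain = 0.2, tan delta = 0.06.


Q = pi * f * E * strain^2 * tan_d
= pi * 16 * 13.4 * 0.2^2 * 0.06
= pi * 16 * 13.4 * 0.0400 * 0.06
= 1.6165

Q = 1.6165


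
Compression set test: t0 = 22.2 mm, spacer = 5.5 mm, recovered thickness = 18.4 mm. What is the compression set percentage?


CS = (t0 - recovered) / (t0 - ts) * 100
= (22.2 - 18.4) / (22.2 - 5.5) * 100
= 3.8 / 16.7 * 100
= 22.8%

22.8%


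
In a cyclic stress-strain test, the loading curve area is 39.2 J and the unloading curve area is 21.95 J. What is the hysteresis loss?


Hysteresis loss = loading - unloading
= 39.2 - 21.95
= 17.25 J

17.25 J


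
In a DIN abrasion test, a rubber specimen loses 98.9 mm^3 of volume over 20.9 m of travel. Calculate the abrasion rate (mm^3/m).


Rate = volume_loss / distance
= 98.9 / 20.9
= 4.732 mm^3/m

4.732 mm^3/m


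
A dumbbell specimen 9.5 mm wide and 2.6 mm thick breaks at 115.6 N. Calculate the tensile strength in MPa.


Area = width * thickness = 9.5 * 2.6 = 24.7 mm^2
TS = force / area = 115.6 / 24.7 = 4.68 MPa

4.68 MPa


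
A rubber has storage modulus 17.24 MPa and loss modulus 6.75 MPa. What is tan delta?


tan delta = E'' / E'
= 6.75 / 17.24
= 0.3915

tan delta = 0.3915


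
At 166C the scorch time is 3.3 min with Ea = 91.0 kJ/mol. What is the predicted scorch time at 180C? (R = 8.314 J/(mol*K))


Convert temperatures: T1 = 166 + 273.15 = 439.15 K, T2 = 180 + 273.15 = 453.15 K
ts2_new = 3.3 * exp(91000 / 8.314 * (1/453.15 - 1/439.15))
1/T2 - 1/T1 = -7.0351e-05
ts2_new = 1.53 min

1.53 min


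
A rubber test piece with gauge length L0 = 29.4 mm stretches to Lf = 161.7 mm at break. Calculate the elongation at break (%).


Elongation = (Lf - L0) / L0 * 100
= (161.7 - 29.4) / 29.4 * 100
= 132.3 / 29.4 * 100
= 450.0%

450.0%


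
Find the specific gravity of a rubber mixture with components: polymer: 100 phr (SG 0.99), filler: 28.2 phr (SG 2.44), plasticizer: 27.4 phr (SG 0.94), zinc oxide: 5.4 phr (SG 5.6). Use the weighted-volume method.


Sum of weights = 161.0
Volume contributions:
  polymer: 100/0.99 = 101.0101
  filler: 28.2/2.44 = 11.5574
  plasticizer: 27.4/0.94 = 29.1489
  zinc oxide: 5.4/5.6 = 0.9643
Sum of volumes = 142.6807
SG = 161.0 / 142.6807 = 1.128

SG = 1.128


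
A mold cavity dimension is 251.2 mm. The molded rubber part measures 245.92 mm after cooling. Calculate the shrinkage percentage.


Shrinkage = (mold - part) / mold * 100
= (251.2 - 245.92) / 251.2 * 100
= 5.28 / 251.2 * 100
= 2.1%

2.1%


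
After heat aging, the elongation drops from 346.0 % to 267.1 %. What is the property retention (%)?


Retention = aged / original * 100
= 267.1 / 346.0 * 100
= 77.2%

77.2%


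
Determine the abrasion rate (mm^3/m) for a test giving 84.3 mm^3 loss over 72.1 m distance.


Rate = volume_loss / distance
= 84.3 / 72.1
= 1.169 mm^3/m

1.169 mm^3/m


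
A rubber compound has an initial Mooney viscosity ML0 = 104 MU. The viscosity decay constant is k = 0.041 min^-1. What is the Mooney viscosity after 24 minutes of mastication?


ML = ML0 * exp(-k * t)
ML = 104 * exp(-0.041 * 24)
ML = 104 * 0.3738
ML = 38.88 MU

38.88 MU


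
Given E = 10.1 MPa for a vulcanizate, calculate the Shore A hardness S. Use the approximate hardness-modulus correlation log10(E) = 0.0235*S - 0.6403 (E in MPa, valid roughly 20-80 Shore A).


log10(E) = 0.0235*S - 0.6403  =>  S = (log10(E) + 0.6403) / 0.0235
log10(10.1) = 1.004321
S = (1.004321 + 0.6403) / 0.0235 = 1.644621 / 0.0235
S = 70.0

Shore A = 70.0


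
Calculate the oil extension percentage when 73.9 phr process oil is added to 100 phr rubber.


Oil % = oil / (100 + oil) * 100
= 73.9 / (100 + 73.9) * 100
= 73.9 / 173.9 * 100
= 42.5%

42.5%


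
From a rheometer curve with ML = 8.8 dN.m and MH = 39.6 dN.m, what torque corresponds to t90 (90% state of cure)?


M90 = ML + 0.9 * (MH - ML)
M90 = 8.8 + 0.9 * (39.6 - 8.8)
M90 = 8.8 + 0.9 * 30.8
M90 = 36.52 dN.m

36.52 dN.m


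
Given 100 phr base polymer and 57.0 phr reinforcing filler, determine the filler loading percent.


Filler % = filler / (rubber + filler) * 100
= 57.0 / (100 + 57.0) * 100
= 57.0 / 157.0 * 100
= 36.31%

36.31%


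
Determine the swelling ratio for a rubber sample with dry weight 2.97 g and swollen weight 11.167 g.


Q = W_swollen / W_dry
Q = 11.167 / 2.97
Q = 3.76

Q = 3.76


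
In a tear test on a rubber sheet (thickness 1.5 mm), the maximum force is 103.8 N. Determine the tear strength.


Tear strength = force / thickness
= 103.8 / 1.5
= 69.2 N/mm

69.2 N/mm


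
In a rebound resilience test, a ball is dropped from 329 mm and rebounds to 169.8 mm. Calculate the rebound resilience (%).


Resilience = h_rebound / h_drop * 100
= 169.8 / 329 * 100
= 51.6%

51.6%


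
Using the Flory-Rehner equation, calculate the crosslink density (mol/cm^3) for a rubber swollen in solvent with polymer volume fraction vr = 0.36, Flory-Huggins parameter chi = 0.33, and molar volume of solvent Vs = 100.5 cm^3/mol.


ln(1 - vr) = ln(1 - 0.36) = -0.4463
Numerator = -((-0.4463) + 0.36 + 0.33 * 0.36^2) = 0.0435
Denominator = 100.5 * (0.36^(1/3) - 0.36/2) = 53.4036
nu = 0.0435 / 53.4036 = 8.1491e-04 mol/cm^3

8.1491e-04 mol/cm^3


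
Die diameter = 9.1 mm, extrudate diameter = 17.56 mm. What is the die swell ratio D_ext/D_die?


Die swell ratio = D_extrudate / D_die
= 17.56 / 9.1
= 1.93

Die swell = 1.93


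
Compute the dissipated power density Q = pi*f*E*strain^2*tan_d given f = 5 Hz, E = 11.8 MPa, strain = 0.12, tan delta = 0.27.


Q = pi * f * E * strain^2 * tan_d
= pi * 5 * 11.8 * 0.12^2 * 0.27
= pi * 5 * 11.8 * 0.0144 * 0.27
= 0.7207

Q = 0.7207


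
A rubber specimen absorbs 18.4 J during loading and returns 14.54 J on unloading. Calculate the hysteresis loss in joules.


Hysteresis loss = loading - unloading
= 18.4 - 14.54
= 3.86 J

3.86 J


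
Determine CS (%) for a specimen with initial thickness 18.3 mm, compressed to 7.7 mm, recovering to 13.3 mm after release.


CS = (t0 - recovered) / (t0 - ts) * 100
= (18.3 - 13.3) / (18.3 - 7.7) * 100
= 5.0 / 10.6 * 100
= 47.2%

47.2%


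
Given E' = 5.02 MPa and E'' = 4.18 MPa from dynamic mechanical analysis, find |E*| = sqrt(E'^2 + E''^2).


|E*| = sqrt(E'^2 + E''^2)
= sqrt(5.02^2 + 4.18^2)
= sqrt(25.2004 + 17.4724)
= 6.532 MPa

6.532 MPa


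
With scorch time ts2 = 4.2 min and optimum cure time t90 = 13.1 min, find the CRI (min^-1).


CRI = 100 / (t90 - ts2)
= 100 / (13.1 - 4.2)
= 100 / 8.9
= 11.24 min^-1

11.24 min^-1


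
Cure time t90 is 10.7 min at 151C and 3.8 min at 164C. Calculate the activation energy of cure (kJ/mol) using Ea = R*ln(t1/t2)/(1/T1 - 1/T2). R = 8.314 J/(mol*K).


T1 = 424.15 K, T2 = 437.15 K
1/T1 - 1/T2 = 7.0112e-05
ln(t1/t2) = ln(10.7/3.8) = 1.0352
Ea = 8.314 * 1.0352 / 7.0112e-05 = 122760.5394 J/mol
Ea = 122.76 kJ/mol

122.76 kJ/mol


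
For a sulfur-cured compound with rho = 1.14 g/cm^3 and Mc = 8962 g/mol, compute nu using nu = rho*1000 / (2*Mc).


nu = rho * 1000 / (2 * Mc)
nu = 1.14 * 1000 / (2 * 8962)
nu = 1140.0 / 17924
nu = 0.0636 mol/L

0.0636 mol/L


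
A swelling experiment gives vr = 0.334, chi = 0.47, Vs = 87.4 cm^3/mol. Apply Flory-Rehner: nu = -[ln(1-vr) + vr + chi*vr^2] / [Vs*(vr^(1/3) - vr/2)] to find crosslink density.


ln(1 - vr) = ln(1 - 0.334) = -0.4065
Numerator = -((-0.4065) + 0.334 + 0.47 * 0.334^2) = 0.0200
Denominator = 87.4 * (0.334^(1/3) - 0.334/2) = 46.0443
nu = 0.0200 / 46.0443 = 4.3511e-04 mol/cm^3

4.3511e-04 mol/cm^3


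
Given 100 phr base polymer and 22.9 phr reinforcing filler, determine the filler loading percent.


Filler % = filler / (rubber + filler) * 100
= 22.9 / (100 + 22.9) * 100
= 22.9 / 122.9 * 100
= 18.63%

18.63%


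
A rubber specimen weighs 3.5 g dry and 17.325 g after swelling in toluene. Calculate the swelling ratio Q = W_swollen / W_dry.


Q = W_swollen / W_dry
Q = 17.325 / 3.5
Q = 4.95

Q = 4.95


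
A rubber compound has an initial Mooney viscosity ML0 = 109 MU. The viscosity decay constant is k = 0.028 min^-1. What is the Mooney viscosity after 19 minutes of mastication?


ML = ML0 * exp(-k * t)
ML = 109 * exp(-0.028 * 19)
ML = 109 * 0.5874
ML = 64.03 MU

64.03 MU


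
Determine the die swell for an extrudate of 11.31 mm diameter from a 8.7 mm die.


Die swell ratio = D_extrudate / D_die
= 11.31 / 8.7
= 1.3

Die swell = 1.3


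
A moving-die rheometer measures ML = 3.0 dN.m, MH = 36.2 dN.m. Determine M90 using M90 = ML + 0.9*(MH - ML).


M90 = ML + 0.9 * (MH - ML)
M90 = 3.0 + 0.9 * (36.2 - 3.0)
M90 = 3.0 + 0.9 * 33.2
M90 = 32.88 dN.m

32.88 dN.m


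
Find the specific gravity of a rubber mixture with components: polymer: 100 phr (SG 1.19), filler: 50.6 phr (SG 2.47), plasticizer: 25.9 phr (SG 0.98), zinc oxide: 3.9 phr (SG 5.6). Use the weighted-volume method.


Sum of weights = 180.4
Volume contributions:
  polymer: 100/1.19 = 84.0336
  filler: 50.6/2.47 = 20.4858
  plasticizer: 25.9/0.98 = 26.4286
  zinc oxide: 3.9/5.6 = 0.6964
Sum of volumes = 131.6444
SG = 180.4 / 131.6444 = 1.37

SG = 1.37


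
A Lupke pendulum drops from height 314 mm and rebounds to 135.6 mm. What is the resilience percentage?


Resilience = h_rebound / h_drop * 100
= 135.6 / 314 * 100
= 43.2%

43.2%


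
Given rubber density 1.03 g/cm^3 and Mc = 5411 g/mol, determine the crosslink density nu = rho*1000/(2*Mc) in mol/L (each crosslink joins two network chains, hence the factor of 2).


nu = rho * 1000 / (2 * Mc)
nu = 1.03 * 1000 / (2 * 5411)
nu = 1030.0 / 10822
nu = 0.0952 mol/L

0.0952 mol/L


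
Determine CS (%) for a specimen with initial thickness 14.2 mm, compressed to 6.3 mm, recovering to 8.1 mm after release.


CS = (t0 - recovered) / (t0 - ts) * 100
= (14.2 - 8.1) / (14.2 - 6.3) * 100
= 6.1 / 7.9 * 100
= 77.2%

77.2%


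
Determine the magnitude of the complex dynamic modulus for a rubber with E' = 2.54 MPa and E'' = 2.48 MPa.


|E*| = sqrt(E'^2 + E''^2)
= sqrt(2.54^2 + 2.48^2)
= sqrt(6.4516 + 6.1504)
= 3.55 MPa

3.55 MPa


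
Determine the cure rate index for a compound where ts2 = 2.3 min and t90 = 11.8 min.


CRI = 100 / (t90 - ts2)
= 100 / (11.8 - 2.3)
= 100 / 9.5
= 10.53 min^-1

10.53 min^-1


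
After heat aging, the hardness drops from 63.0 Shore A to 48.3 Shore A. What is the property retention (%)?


Retention = aged / original * 100
= 48.3 / 63.0 * 100
= 76.7%

76.7%


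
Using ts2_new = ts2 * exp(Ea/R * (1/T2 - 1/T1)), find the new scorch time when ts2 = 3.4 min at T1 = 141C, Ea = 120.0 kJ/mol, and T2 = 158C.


Convert temperatures: T1 = 141 + 273.15 = 414.15 K, T2 = 158 + 273.15 = 431.15 K
ts2_new = 3.4 * exp(120000 / 8.314 * (1/431.15 - 1/414.15))
1/T2 - 1/T1 = -9.5206e-05
ts2_new = 0.86 min

0.86 min


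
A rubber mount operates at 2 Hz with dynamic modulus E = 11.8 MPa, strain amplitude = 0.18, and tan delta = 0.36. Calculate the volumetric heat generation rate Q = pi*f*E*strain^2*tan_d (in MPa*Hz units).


Q = pi * f * E * strain^2 * tan_d
= pi * 2 * 11.8 * 0.18^2 * 0.36
= pi * 2 * 11.8 * 0.0324 * 0.36
= 0.8648

Q = 0.8648


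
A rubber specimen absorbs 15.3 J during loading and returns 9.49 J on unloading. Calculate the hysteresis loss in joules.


Hysteresis loss = loading - unloading
= 15.3 - 9.49
= 5.81 J

5.81 J
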